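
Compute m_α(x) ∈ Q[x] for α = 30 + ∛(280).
m_α(x) = x^3 - 90x^2 + 2700x - 27280

Set β = α - 30 = ∛(280), so β^3 = 280. Then (α - 30)^3 - 280 = 0, i.e. α is a root of g(x) = (x - 30)^3 - 280 = x^3 - 90x^2 + 2700x - 27280. Since g(x) = h(x - 30) where h(x) = x^3 - 280, and h is irreducible over Q (because 280 is not a perfect cube, so h has no rational root, and a monic cubic with no rational root is irreducible), g is also irreducible (irreducibility is preserved under the substitution x → x - 30). Hence m_α(x) = x^3 - 90x^2 + 2700x - 27280.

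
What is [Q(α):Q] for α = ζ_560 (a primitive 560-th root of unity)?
[Q(α):Q] = 192

The minimal polynomial of ζ_560 over Q is the 560-th cyclotomic polynomial Φ_560(x), which is irreducible over Q and has degree φ(560) = 192. Hence [Q(α):Q] = φ(560) = 192.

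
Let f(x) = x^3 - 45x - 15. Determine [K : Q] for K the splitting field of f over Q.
[K : Q] = 6

By the rational root test, any rational root of the monic integer polynomial f(x) = x^3 - 45x - 15 must be an integer dividing the constant term -15, i.e. one of ±{1, 3, 5, 15}. Evaluating: f(1) = -59, f(-1) = 29, f(3) = -123, f(-3) = 93, f(5) = -115, f(-5) = 85, f(15) = 2685, f(-15) = -2715; none is 0, so f has no rational root and is therefore irreducible over Q (a cubic with no linear factor over a field is irreducible). For an irreducible cubic, the Galois group is A_3 or S_3 according as the discriminant disc(f) = -4a^3 - 27b^2 = -4·(-45)^3 - 27·(-15)^2 = 358425 is or is not a square in Q. Here disc(f) = 358425 is not a perfect square in Q, so the Galois group of f over Q is not contained in A_3 and must be all of S_3. The splitting field has degree |S_3| = 6 over Q, so [K : Q] = 6.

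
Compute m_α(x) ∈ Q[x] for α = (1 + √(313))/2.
m_α(x) = x^2 - x - 78

From 2α - 1 = √(313), squaring gives (2α - 1)^2 = 313, i.e. 4α^2 - 4α + 1 = 313, so α^2 - α + (1 - 313)/4 = 0. Since 313 ≡ 1 (mod 4), (1 - 313)/4 = -78 ∈ Z. The polynomial x^2 - x - 78 has discriminant 1 - 4·(-78) = 313, which is not a perfect square in Q (d = 313 is squarefree and ≠ 1), so x^2 - x - 78 is irreducible over Q. It is the minimal polynomial of α.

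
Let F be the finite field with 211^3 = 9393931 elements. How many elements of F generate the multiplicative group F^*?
There are φ(9393930) = 1866240 primitive elements

F_q^* is cyclic of order q - 1 = 9393930. A cyclic group of order m has exactly φ(m) generators. Here m = 9393930 = 2 · 3^2 · 5 · 7 · 13 · 31 · 37, so the number of primitive elements is φ(9393930) = 1866240.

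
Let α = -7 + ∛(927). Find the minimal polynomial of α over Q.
m_α(x) = x^3 + 21x^2 + 147x - 584

Set β = α + 7 = ∛(927), so β^3 = 927. Then (α + 7)^3 - 927 = 0, i.e. α is a root of g(x) = (x + 7)^3 - 927 = x^3 + 21x^2 + 147x - 584. Since g(x) = h(x + 7) where h(x) = x^3 - 927, and h is irreducible over Q (because 927 is not a perfect cube, so h has no rational root, and a monic cubic with no rational root is irreducible), g is also irreducible (irreducibility is preserved under the substitution x → x + 7). Hence m_α(x) = x^3 + 21x^2 + 147x - 584.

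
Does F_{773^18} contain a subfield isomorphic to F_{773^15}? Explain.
No: F_{773^15} is not a subfield of F_{773^18}

F_{p^m} embeds in F_{p^n} iff m | n. Here 15 ∤ 18 (since 18 = 1·15 + 3 with remainder 3 ≠ 0), so F_{773^15} is not a subfield of F_{773^18}. Equivalently: if it were, the tower law would give 15 = [F_{773^15}:F_773] dividing [F_{773^18}:F_773] = 18, contradiction.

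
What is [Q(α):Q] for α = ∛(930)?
[Q(α):Q] = 3

The minimal polynomial of α is x^3 - 930, irreducible over Q since 930 is not a perfect cube (so x^3 - 930 has no rational root). Hence [Q(α):Q] = deg(m_α) = 3.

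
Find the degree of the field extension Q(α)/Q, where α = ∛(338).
[Q(α):Q] = 3

The minimal polynomial of α is x^3 - 338, irreducible over Q since 338 is not a perfect cube (so x^3 - 338 has no rational root). Hence [Q(α):Q] = deg(m_α) = 3.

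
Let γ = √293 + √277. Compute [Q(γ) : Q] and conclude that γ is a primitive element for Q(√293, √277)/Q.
[Q(γ) : Q] = 4 (equivalently, Q(γ) = Q(√293, √277))

Obviously Q(γ) ⊆ Q(√293, √277), and [Q(√293, √277):Q] = 4 (since 293, 277 are distinct squarefree integers > 1 with 81161 not a perfect square). To show equality we compute the minimal polynomial of γ. From γ = √293 + √277: γ^2 = 293 + 2√(81161) + 277 = 570 + 2√(81161), so γ^2 - 570 = 2√(81161); squaring, (γ^2 - 570)^2 = 4·81161, i.e. γ^4 - 1140γ^2 + 324900 - 324644 = 0, i.e. γ^4 - 1140γ^2 + 256 = 0. So γ is a root of x^4 - 1140x^2 + 256. This polynomial is irreducible over Q: it has no rational root (each ±√293 ± √277 is irrational), and any factorization into two quadratics over Q would force √(81161) ∈ Q (pairing opposite roots) or √293, √277 ∈ Q (other pairings), all impossible. Hence [Q(γ):Q] = 4 = [Q(√293, √277):Q], so Q(γ) = Q(√293, √277).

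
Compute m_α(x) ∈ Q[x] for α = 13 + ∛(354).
m_α(x) = x^3 - 39x^2 + 507x - 2551

Set β = α - 13 = ∛(354), so β^3 = 354. Then (α - 13)^3 - 354 = 0, i.e. α is a root of g(x) = (x - 13)^3 - 354 = x^3 - 39x^2 + 507x - 2551. Since g(x) = h(x - 13) where h(x) = x^3 - 354, and h is irreducible over Q (because 354 is not a perfect cube, so h has no rational root, and a monic cubic with no rational root is irreducible), g is also irreducible (irreducibility is preserved under the substitution x → x - 13). Hence m_α(x) = x^3 - 39x^2 + 507x - 2551.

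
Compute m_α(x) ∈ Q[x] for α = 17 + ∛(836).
m_α(x) = x^3 - 51x^2 + 867x - 5749

Set β = α - 17 = ∛(836), so β^3 = 836. Then (α - 17)^3 - 836 = 0, i.e. α is a root of g(x) = (x - 17)^3 - 836 = x^3 - 51x^2 + 867x - 5749. Since g(x) = h(x - 17) where h(x) = x^3 - 836, and h is irreducible over Q (because 836 is not a perfect cube, so h has no rational root, and a monic cubic with no rational root is irreducible), g is also irreducible (irreducibility is preserved under the substitution x → x - 17). Hence m_α(x) = x^3 - 51x^2 + 867x - 5749.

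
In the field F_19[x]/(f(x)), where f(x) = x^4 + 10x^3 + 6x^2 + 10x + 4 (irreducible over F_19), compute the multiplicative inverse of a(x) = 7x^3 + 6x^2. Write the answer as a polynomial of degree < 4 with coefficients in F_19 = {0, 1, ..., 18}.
a(x)^(-1) ≡ 3x^3 + 17x^2 + 7x + 14 (mod f(x))

Since f is irreducible over F_19, F_19[x]/(f) is a field and a(x) ≠ 0 has an inverse. Apply the extended Euclidean algorithm to f(x) and a(x) in F_19[x]: f(x) = (11x + 11)·a(x) + (16x^2 + 10x + 4);  a(x) = (4x + 5)·(16x^2 + 10x + 4) + (10x + 18);  (16x^2 + 10x + 4) = (13x + 8)·(10x + 18) + (12). The last nonzero remainder is the constant 12 = gcd(f, a) in F_19. Back-substituting through the division chain expresses 12 = s(x)·a(x) + t(x)·f(x) with s(x) ≡ 17x^3 + 14x^2 + 8x + 16 (mod f), so (17x^3 + 14x^2 + 8x + 16)·a(x) ≡ 12 (mod f). Multiplying by 12^(-1) ≡ 8 in F_19 gives a(x)^(-1) ≡ 8·(17x^3 + 14x^2 + 8x + 16) ≡ 3x^3 + 17x^2 + 7x + 14 (mod f). Check: (7x^3 + 6x^2)·(3x^3 + 17x^2 + 7x + 14) = 2x^6 + 4x^5 + 18x^4 + 7x^3 + 8x^2 ≡ 1 (mod x^4 + 10x^3 + 6x^2 + 10x + 4).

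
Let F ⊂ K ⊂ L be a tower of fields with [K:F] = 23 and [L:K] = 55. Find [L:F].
[L:F] = 1265

The tower law says that for any tower of field extensions F ⊂ K ⊂ L with finite degrees, [L:F] = [L:K] · [K:F]. Here this gives [L:F] = 55 · 23 = 1265.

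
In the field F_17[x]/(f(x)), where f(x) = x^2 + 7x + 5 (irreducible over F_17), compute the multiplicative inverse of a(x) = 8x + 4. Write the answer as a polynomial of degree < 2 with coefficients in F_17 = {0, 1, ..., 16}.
a(x)^(-1) ≡ 6x + 5 (mod f(x))

Since f is irreducible over F_17, F_17[x]/(f) is a field and a(x) ≠ 0 has an inverse. Apply the extended Euclidean algorithm to f(x) and a(x) in F_17[x]: f(x) = (15x + 4)·a(x) + (6). The last nonzero remainder is the constant 6 = gcd(f, a) in F_17. Back-substituting through the division chain expresses 6 = s(x)·a(x) + t(x)·f(x) with s(x) ≡ 2x + 13 (mod f), so (2x + 13)·a(x) ≡ 6 (mod f). Multiplying by 6^(-1) ≡ 3 in F_17 gives a(x)^(-1) ≡ 3·(2x + 13) ≡ 6x + 5 (mod f). Check: (8x + 4)·(6x + 5) = 14x^2 + 13x + 3 ≡ 1 (mod x^2 + 7x + 5).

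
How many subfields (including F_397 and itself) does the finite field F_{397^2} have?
F_{397^2} has 2 subfields

The subfields of F_{p^n} are exactly the fields F_{p^d} for d | n (each is the fixed field of the unique index-d subgroup of Gal(F_{p^n}/F_p) ≅ Z/nZ). The divisors of n = 2 are {1, 2}, giving 2 subfields: F_{397^1}, F_{397^2}.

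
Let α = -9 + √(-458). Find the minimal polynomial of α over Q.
m_α(x) = x^2 + 18x + 539

From α + 9 = √(-458), squaring gives (α + 9)^2 = -458, i.e. α^2 + 18α + 81 = -458, so α^2 + 18α + 539 = 0. The discriminant of x^2 + 18x + 539 is (18)^2 - 4·(539) = 324 - 2156 = -1832, and 4·(-458) is not a perfect square in Q since -458 is squarefree and ≠ 1. Hence x^2 + 18x + 539 is irreducible over Q and is the minimal polynomial of α.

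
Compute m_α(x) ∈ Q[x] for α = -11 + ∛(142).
m_α(x) = x^3 + 33x^2 + 363x + 1189

Set β = α + 11 = ∛(142), so β^3 = 142. Then (α + 11)^3 - 142 = 0, i.e. α is a root of g(x) = (x + 11)^3 - 142 = x^3 + 33x^2 + 363x + 1189. Since g(x) = h(x + 11) where h(x) = x^3 - 142, and h is irreducible over Q (because 142 is not a perfect cube, so h has no rational root, and a monic cubic with no rational root is irreducible), g is also irreducible (irreducibility is preserved under the substitution x → x + 11). Hence m_α(x) = x^3 + 33x^2 + 363x + 1189.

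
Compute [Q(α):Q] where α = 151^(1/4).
[Q(α):Q] = 4

α is a root of x^4 - 151. By Eisenstein's criterion at the prime p = 151 (which divides the constant term 151 but p^2 = 22801 does not, since 151 is squarefree), x^4 - 151 is irreducible over Q. Hence [Q(α):Q] = 4.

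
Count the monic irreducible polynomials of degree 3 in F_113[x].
There are 480928 monic irreducible polynomials of degree 3 over F_113

Each element of F_{113^3} that lies in no proper subfield is a root of exactly one monic irreducible of degree 3 over F_113, and each such polynomial has 3 distinct roots in F_{113^3}. By Möbius inversion the count is N_113(3) = (1/3) Σ_{d|3} μ(3/d) · 113^d = (1/3)(μ(3)·113^1 + μ(1)·113^3) = 1442784/3 = 480928.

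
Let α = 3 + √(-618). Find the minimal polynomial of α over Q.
m_α(x) = x^2 - 6x + 627

From α - 3 = √(-618), squaring gives (α - 3)^2 = -618, i.e. α^2 - 6α + 9 = -618, so α^2 - 6α + 627 = 0. The discriminant of x^2 - 6x + 627 is (-6)^2 - 4·(627) = 36 - 2508 = -2472, and 4·(-618) is not a perfect square in Q since -618 is squarefree and ≠ 1. Hence x^2 - 6x + 627 is irreducible over Q and is the minimal polynomial of α.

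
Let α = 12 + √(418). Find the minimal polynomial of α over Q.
m_α(x) = x^2 - 24x - 274

From α - 12 = √(418), squaring gives (α - 12)^2 = 418, i.e. α^2 - 24α + 144 = 418, so α^2 - 24α - 274 = 0. The discriminant of x^2 - 24x - 274 is (-24)^2 - 4·(-274) = 576 + 1096 = 1672, and 4·(418) is not a perfect square in Q since 418 is squarefree and ≠ 1. Hence x^2 - 24x - 274 is irreducible over Q and is the minimal polynomial of α.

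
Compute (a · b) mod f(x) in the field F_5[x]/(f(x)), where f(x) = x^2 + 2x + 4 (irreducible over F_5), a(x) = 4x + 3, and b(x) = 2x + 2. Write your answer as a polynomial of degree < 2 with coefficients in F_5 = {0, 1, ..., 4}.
a · b ≡ 3x + 4 (mod f(x))

Multiply in F_5[x]: a(x)·b(x) = (4x + 3)·(2x + 2) = 3x^2 + 4x + 1. This has degree ≥ 2, so divide by f(x) over F_5: 3x^2 + 4x + 1 = (3)·(x^2 + 2x + 4) + (3x + 4). Hence a·b ≡ 3x + 4 (mod f). (F_5[x]/(f) is a field with 5^2 = 25 elements since f is irreducible of degree 2.)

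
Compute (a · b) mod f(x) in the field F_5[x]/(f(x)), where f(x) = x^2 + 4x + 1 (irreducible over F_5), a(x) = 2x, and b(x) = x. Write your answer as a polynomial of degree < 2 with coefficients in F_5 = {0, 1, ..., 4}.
a · b ≡ 2x + 3 (mod f(x))

Multiply in F_5[x]: a(x)·b(x) = (2x)·(x) = 2x^2. This has degree ≥ 2, so divide by f(x) over F_5: 2x^2 = (2)·(x^2 + 4x + 1) + (2x + 3). Hence a·b ≡ 2x + 3 (mod f). (F_5[x]/(f) is a field with 5^2 = 25 elements since f is irreducible of degree 2.)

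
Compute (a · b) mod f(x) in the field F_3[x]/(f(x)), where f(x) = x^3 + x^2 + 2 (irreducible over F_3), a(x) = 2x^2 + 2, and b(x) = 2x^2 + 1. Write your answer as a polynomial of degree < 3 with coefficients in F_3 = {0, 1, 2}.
a · b ≡ x^2 + x + 1 (mod f(x))

Multiply in F_3[x]: a(x)·b(x) = (2x^2 + 2)·(2x^2 + 1) = x^4 + 2. This has degree ≥ 3, so divide by f(x) over F_3: x^4 + 2 = (x + 2)·(x^3 + x^2 + 2) + (x^2 + x + 1). Hence a·b ≡ x^2 + x + 1 (mod f). (F_3[x]/(f) is a field with 3^3 = 27 elements since f is irreducible of degree 3.)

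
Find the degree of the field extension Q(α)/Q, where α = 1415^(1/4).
[Q(α):Q] = 4

α is a root of x^4 - 1415. By Eisenstein's criterion at the prime p = 5 (which divides the constant term 1415 but p^2 = 25 does not, since 1415 is squarefree), x^4 - 1415 is irreducible over Q. Hence [Q(α):Q] = 4.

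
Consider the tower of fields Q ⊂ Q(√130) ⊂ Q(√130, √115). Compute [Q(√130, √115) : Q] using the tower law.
[Q(√130, √115) : Q] = 4

[Q(√130):Q] = 2 (min poly x^2 - 130, irreducible since 130 is squarefree > 1). For the top step, suppose √115 ∈ Q(√130), say √115 = c + d√130 with c, d ∈ Q. Squaring: 115 = c^2 + 130d^2 + 2cd√130. Since √130 ∉ Q this forces 2cd = 0. If d = 0 then √115 = c ∈ Q, contradicting 115 squarefree > 1. If c = 0 then 115 = 130d^2, so 130·115 = (130d)^2 is a perfect square in Q — but 130·115 = 14950 is not a perfect square (since 130 and 115 are distinct squarefree integers). Contradiction. Hence √115 ∉ Q(√130), so x^2 - 115 stays irreducible over Q(√130) and [Q(√130, √115) : Q(√130)] = 2. By the tower law, [Q(√130, √115) : Q] = 2 · 2 = 4.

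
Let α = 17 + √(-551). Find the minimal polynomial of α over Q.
m_α(x) = x^2 - 34x + 840

From α - 17 = √(-551), squaring gives (α - 17)^2 = -551, i.e. α^2 - 34α + 289 = -551, so α^2 - 34α + 840 = 0. The discriminant of x^2 - 34x + 840 is (-34)^2 - 4·(840) = 1156 - 3360 = -2204, and 4·(-551) is not a perfect square in Q since -551 is squarefree and ≠ 1. Hence x^2 - 34x + 840 is irreducible over Q and is the minimal polynomial of α.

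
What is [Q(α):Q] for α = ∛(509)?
[Q(α):Q] = 3

The minimal polynomial of α is x^3 - 509, irreducible over Q since 509 is not a perfect cube (so x^3 - 509 has no rational root). Hence [Q(α):Q] = deg(m_α) = 3.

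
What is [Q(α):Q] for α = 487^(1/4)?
[Q(α):Q] = 4

α is a root of x^4 - 487. By Eisenstein's criterion at the prime p = 487 (which divides the constant term 487 but p^2 = 237169 does not, since 487 is squarefree), x^4 - 487 is irreducible over Q. Hence [Q(α):Q] = 4.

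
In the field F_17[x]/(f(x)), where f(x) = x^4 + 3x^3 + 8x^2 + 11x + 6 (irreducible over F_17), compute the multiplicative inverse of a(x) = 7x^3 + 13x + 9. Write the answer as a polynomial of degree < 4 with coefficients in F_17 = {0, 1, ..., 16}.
a(x)^(-1) ≡ 8x^3 + 7x^2 + 11x + 11 (mod f(x))

Since f is irreducible over F_17, F_17[x]/(f) is a field and a(x) ≠ 0 has an inverse. Apply the extended Euclidean algorithm to f(x) and a(x) in F_17[x]: f(x) = (5x + 15)·a(x) + (11x^2 + 9x + 7);  a(x) = (13x + 11)·(11x^2 + 9x + 7) + (10x);  (11x^2 + 9x + 7) = (13x + 6)·(10x) + (7). The last nonzero remainder is the constant 7 = gcd(f, a) in F_17. Back-substituting through the division chain expresses 7 = s(x)·a(x) + t(x)·f(x) with s(x) ≡ 5x^3 + 15x^2 + 9x + 9 (mod f), so (5x^3 + 15x^2 + 9x + 9)·a(x) ≡ 7 (mod f). Multiplying by 7^(-1) ≡ 5 in F_17 gives a(x)^(-1) ≡ 5·(5x^3 + 15x^2 + 9x + 9) ≡ 8x^3 + 7x^2 + 11x + 11 (mod f). Check: (7x^3 + 13x + 9)·(8x^3 + 7x^2 + 11x + 11) = 5x^6 + 15x^5 + 11x^4 + 2x^3 + 2x^2 + 4x + 14 ≡ 1 (mod x^4 + 3x^3 + 8x^2 + 11x + 6).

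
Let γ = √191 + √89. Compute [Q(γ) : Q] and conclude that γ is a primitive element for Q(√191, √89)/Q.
[Q(γ) : Q] = 4 (equivalently, Q(γ) = Q(√191, √89))

Obviously Q(γ) ⊆ Q(√191, √89), and [Q(√191, √89):Q] = 4 (since 191, 89 are distinct squarefree integers > 1 with 16999 not a perfect square). To show equality we compute the minimal polynomial of γ. From γ = √191 + √89: γ^2 = 191 + 2√(16999) + 89 = 280 + 2√(16999), so γ^2 - 280 = 2√(16999); squaring, (γ^2 - 280)^2 = 4·16999, i.e. γ^4 - 560γ^2 + 78400 - 67996 = 0, i.e. γ^4 - 560γ^2 + 10404 = 0. So γ is a root of x^4 - 560x^2 + 10404. This polynomial is irreducible over Q: it has no rational root (each ±√191 ± √89 is irrational), and any factorization into two quadratics over Q would force √(16999) ∈ Q (pairing opposite roots) or √191, √89 ∈ Q (other pairings), all impossible. Hence [Q(γ):Q] = 4 = [Q(√191, √89):Q], so Q(γ) = Q(√191, √89).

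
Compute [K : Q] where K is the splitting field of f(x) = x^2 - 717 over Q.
[K : Q] = 2

f(x) = x^2 - 717 factors as (x - √717)(x + √717). The splitting field is K = Q(√717). Since 717 is squarefree and > 1, it is not a perfect square, so x^2 - 717 is irreducible over Q and [Q(√717) : Q] = 2. Hence [K : Q] = 2.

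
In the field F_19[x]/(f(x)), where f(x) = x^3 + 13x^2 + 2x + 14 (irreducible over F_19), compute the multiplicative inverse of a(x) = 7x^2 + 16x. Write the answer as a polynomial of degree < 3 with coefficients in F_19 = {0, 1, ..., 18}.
a(x)^(-1) ≡ 6x + 10 (mod f(x))

Since f is irreducible over F_19, F_19[x]/(f) is a field and a(x) ≠ 0 has an inverse. Apply the extended Euclidean algorithm to f(x) and a(x) in F_19[x]: f(x) = (11x + 12)·a(x) + (14). The last nonzero remainder is the constant 14 = gcd(f, a) in F_19. Back-substituting through the division chain expresses 14 = s(x)·a(x) + t(x)·f(x) with s(x) ≡ 8x + 7 (mod f), so (8x + 7)·a(x) ≡ 14 (mod f). Multiplying by 14^(-1) ≡ 15 in F_19 gives a(x)^(-1) ≡ 15·(8x + 7) ≡ 6x + 10 (mod f). Check: (7x^2 + 16x)·(6x + 10) = 4x^3 + 14x^2 + 8x ≡ 1 (mod x^3 + 13x^2 + 2x + 14).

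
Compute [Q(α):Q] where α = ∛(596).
[Q(α):Q] = 3

The minimal polynomial of α is x^3 - 596, irreducible over Q since 596 is not a perfect cube (so x^3 - 596 has no rational root). Hence [Q(α):Q] = deg(m_α) = 3.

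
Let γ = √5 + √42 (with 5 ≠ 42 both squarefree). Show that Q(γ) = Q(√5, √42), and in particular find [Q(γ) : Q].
[Q(γ) : Q] = 4 (equivalently, Q(γ) = Q(√5, √42))

Obviously Q(γ) ⊆ Q(√5, √42), and [Q(√5, √42):Q] = 4 (since 5, 42 are distinct squarefree integers > 1 with 210 not a perfect square). To show equality we compute the minimal polynomial of γ. From γ = √5 + √42: γ^2 = 5 + 2√(210) + 42 = 47 + 2√(210), so γ^2 - 47 = 2√(210); squaring, (γ^2 - 47)^2 = 4·210, i.e. γ^4 - 94γ^2 + 2209 - 840 = 0, i.e. γ^4 - 94γ^2 + 1369 = 0. So γ is a root of x^4 - 94x^2 + 1369. This polynomial is irreducible over Q: it has no rational root (each ±√5 ± √42 is irrational), and any factorization into two quadratics over Q would force √(210) ∈ Q (pairing opposite roots) or √5, √42 ∈ Q (other pairings), all impossible. Hence [Q(γ):Q] = 4 = [Q(√5, √42):Q], so Q(γ) = Q(√5, √42).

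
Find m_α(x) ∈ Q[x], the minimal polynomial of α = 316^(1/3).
m_α(x) = x^3 - 316

α satisfies α^3 = 316, so x^3 - 316 annihilates α. By the rational root test, a rational root p/q (in lowest terms) of x^3 - 316 would satisfy p^3 = 316 q^3, forcing q = 1 and p^3 = 316; but 316 is not a perfect cube, contradiction. A monic cubic over Q with no rational root is irreducible (any nontrivial factorization would include a linear factor). Hence x^3 - 316 is the minimal polynomial of α, and in particular [Q(α):Q] = 3.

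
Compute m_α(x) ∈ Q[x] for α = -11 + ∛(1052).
m_α(x) = x^3 + 33x^2 + 363x + 279

Set β = α + 11 = ∛(1052), so β^3 = 1052. Then (α + 11)^3 - 1052 = 0, i.e. α is a root of g(x) = (x + 11)^3 - 1052 = x^3 + 33x^2 + 363x + 279. Since g(x) = h(x + 11) where h(x) = x^3 - 1052, and h is irreducible over Q (because 1052 is not a perfect cube, so h has no rational root, and a monic cubic with no rational root is irreducible), g is also irreducible (irreducibility is preserved under the substitution x → x + 11). Hence m_α(x) = x^3 + 33x^2 + 363x + 279.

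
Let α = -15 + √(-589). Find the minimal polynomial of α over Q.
m_α(x) = x^2 + 30x + 814

From α + 15 = √(-589), squaring gives (α + 15)^2 = -589, i.e. α^2 + 30α + 225 = -589, so α^2 + 30α + 814 = 0. The discriminant of x^2 + 30x + 814 is (30)^2 - 4·(814) = 900 - 3256 = -2356, and 4·(-589) is not a perfect square in Q since -589 is squarefree and ≠ 1. Hence x^2 + 30x + 814 is irreducible over Q and is the minimal polynomial of α.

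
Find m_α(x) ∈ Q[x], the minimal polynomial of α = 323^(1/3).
m_α(x) = x^3 - 323

α satisfies α^3 = 323, so x^3 - 323 annihilates α. By the rational root test, a rational root p/q (in lowest terms) of x^3 - 323 would satisfy p^3 = 323 q^3, forcing q = 1 and p^3 = 323; but 323 is not a perfect cube, contradiction. A monic cubic over Q with no rational root is irreducible (any nontrivial factorization would include a linear factor). Hence x^3 - 323 is the minimal polynomial of α, and in particular [Q(α):Q] = 3.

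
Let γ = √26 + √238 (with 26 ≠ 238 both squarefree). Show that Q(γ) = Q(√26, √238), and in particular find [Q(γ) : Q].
[Q(γ) : Q] = 4 (equivalently, Q(γ) = Q(√26, √238))

Obviously Q(γ) ⊆ Q(√26, √238), and [Q(√26, √238):Q] = 4 (since 26, 238 are distinct squarefree integers > 1 with 6188 not a perfect square). To show equality we compute the minimal polynomial of γ. From γ = √26 + √238: γ^2 = 26 + 2√(6188) + 238 = 264 + 2√(6188), so γ^2 - 264 = 2√(6188); squaring, (γ^2 - 264)^2 = 4·6188, i.e. γ^4 - 528γ^2 + 69696 - 24752 = 0, i.e. γ^4 - 528γ^2 + 44944 = 0. So γ is a root of x^4 - 528x^2 + 44944. This polynomial is irreducible over Q: it has no rational root (each ±√26 ± √238 is irrational), and any factorization into two quadratics over Q would force √(6188) ∈ Q (pairing opposite roots) or √26, √238 ∈ Q (other pairings), all impossible. Hence [Q(γ):Q] = 4 = [Q(√26, √238):Q], so Q(γ) = Q(√26, √238).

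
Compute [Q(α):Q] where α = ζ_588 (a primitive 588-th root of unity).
[Q(α):Q] = 168

The minimal polynomial of ζ_588 over Q is the 588-th cyclotomic polynomial Φ_588(x), which is irreducible over Q and has degree φ(588) = 168. Hence [Q(α):Q] = φ(588) = 168.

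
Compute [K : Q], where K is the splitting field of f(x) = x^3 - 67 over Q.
[K : Q] = 6

The roots of x^3 - 67 are ∛67, ω∛67, ω^2∛67 where ω = e^(2πi/3) is a primitive cube root of unity, so K = Q(∛67, ω). Now [Q(∛67):Q] = 3 (since 67 is not a perfect cube, x^3 - 67 is irreducible) and [Q(ω):Q] = 2. Both 2 and 3 divide [K:Q], and [K:Q] ≤ 3·2 = 6, so [K:Q] = 6. (Equivalently: Q(∛67) ⊂ R but ω ∉ R, so [K : Q(∛67)] = 2.)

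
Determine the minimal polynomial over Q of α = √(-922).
m_α(x) = x^2 + 922

α satisfies α^2 + 922 = 0, so x^2 + 922 annihilates α. Since d = -922 is squarefree and ≠ 1, it is not a perfect square in Q, so x^2 + 922 has no rational root and is therefore irreducible over Q (a degree-2 polynomial over a field is irreducible iff it has no root). Hence m_α(x) = x^2 + 922.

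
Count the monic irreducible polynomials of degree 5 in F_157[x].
There are 19077798480 monic irreducible polynomials of degree 5 over F_157

Each element of F_{157^5} that lies in no proper subfield is a root of exactly one monic irreducible of degree 5 over F_157, and each such polynomial has 5 distinct roots in F_{157^5}. By Möbius inversion the count is N_157(5) = (1/5) Σ_{d|5} μ(5/d) · 157^d = (1/5)(μ(5)·157^1 + μ(1)·157^5) = 95388992400/5 = 19077798480.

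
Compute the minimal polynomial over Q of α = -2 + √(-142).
m_α(x) = x^2 + 4x + 146

From α + 2 = √(-142), squaring gives (α + 2)^2 = -142, i.e. α^2 + 4α + 4 = -142, so α^2 + 4α + 146 = 0. The discriminant of x^2 + 4x + 146 is (4)^2 - 4·(146) = 16 - 584 = -568, and 4·(-142) is not a perfect square in Q since -142 is squarefree and ≠ 1. Hence x^2 + 4x + 146 is irreducible over Q and is the minimal polynomial of α.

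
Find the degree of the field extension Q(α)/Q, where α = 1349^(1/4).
[Q(α):Q] = 4

α is a root of x^4 - 1349. By Eisenstein's criterion at the prime p = 19 (which divides the constant term 1349 but p^2 = 361 does not, since 1349 is squarefree), x^4 - 1349 is irreducible over Q. Hence [Q(α):Q] = 4.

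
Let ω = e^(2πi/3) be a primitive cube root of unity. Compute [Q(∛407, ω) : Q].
[Q(∛407, ω) : Q] = 6

[Q(∛407):Q] = 3 (min poly x^3 - 407, irreducible since 407 is not a perfect cube). [Q(ω):Q] = 2 (min poly x^2 + x + 1). Since Q(∛407) ⊂ R and ω ∉ R, we have ω ∉ Q(∛407), so x^2 + x + 1 remains irreducible over Q(∛407) and [Q(∛407, ω) : Q(∛407)] = 2. By the tower law, [Q(∛407, ω) : Q] = 3 · 2 = 6. (In fact Q(∛407, ω) is the splitting field of x^3 - 407 over Q.)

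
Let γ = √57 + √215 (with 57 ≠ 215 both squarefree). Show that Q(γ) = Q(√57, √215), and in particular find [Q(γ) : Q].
[Q(γ) : Q] = 4 (equivalently, Q(γ) = Q(√57, √215))

Obviously Q(γ) ⊆ Q(√57, √215), and [Q(√57, √215):Q] = 4 (since 57, 215 are distinct squarefree integers > 1 with 12255 not a perfect square). To show equality we compute the minimal polynomial of γ. From γ = √57 + √215: γ^2 = 57 + 2√(12255) + 215 = 272 + 2√(12255), so γ^2 - 272 = 2√(12255); squaring, (γ^2 - 272)^2 = 4·12255, i.e. γ^4 - 544γ^2 + 73984 - 49020 = 0, i.e. γ^4 - 544γ^2 + 24964 = 0. So γ is a root of x^4 - 544x^2 + 24964. This polynomial is irreducible over Q: it has no rational root (each ±√57 ± √215 is irrational), and any factorization into two quadratics over Q would force √(12255) ∈ Q (pairing opposite roots) or √57, √215 ∈ Q (other pairings), all impossible. Hence [Q(γ):Q] = 4 = [Q(√57, √215):Q], so Q(γ) = Q(√57, √215).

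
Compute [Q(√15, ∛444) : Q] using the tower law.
[Q(√15, ∛444) : Q] = 6

Let L = Q(√15, ∛444). Since Q(√15) ⊂ L and [Q(√15):Q] = 2, the tower law gives 2 | [L:Q]. Likewise Q(∛444) ⊂ L with [Q(∛444):Q] = 3 (because 444 is not a perfect cube), so 3 | [L:Q]. As gcd(2,3) = 1, [L:Q] is divisible by 6. Conversely L is generated over Q by √15 and ∛444, so [L:Q] ≤ 2·3 = 6. Therefore [Q(√15, ∛444) : Q] = 6.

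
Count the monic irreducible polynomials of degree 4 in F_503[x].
There are 16003325268 monic irreducible polynomials of degree 4 over F_503

Each element of F_{503^4} that lies in no proper subfield is a root of exactly one monic irreducible of degree 4 over F_503, and each such polynomial has 4 distinct roots in F_{503^4}. By Möbius inversion the count is N_503(4) = (1/4) Σ_{d|4} μ(4/d) · 503^d = (1/4)(μ(4)·503^1 + μ(2)·503^2 + μ(1)·503^4) = 64013301072/4 = 16003325268.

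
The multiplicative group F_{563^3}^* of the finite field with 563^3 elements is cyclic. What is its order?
|F_{563^3}^*| = 178453546

F_{563^3} has 563^3 = 178453547 elements; its multiplicative group consists of all nonzero elements, so |F_{563^3}^*| = 178453547 - 1 = 178453546. (It is cyclic since any finite subgroup of the multiplicative group of a field is cyclic.)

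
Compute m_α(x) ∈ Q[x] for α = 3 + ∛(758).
m_α(x) = x^3 - 9x^2 + 27x - 785

Set β = α - 3 = ∛(758), so β^3 = 758. Then (α - 3)^3 - 758 = 0, i.e. α is a root of g(x) = (x - 3)^3 - 758 = x^3 - 9x^2 + 27x - 785. Since g(x) = h(x - 3) where h(x) = x^3 - 758, and h is irreducible over Q (because 758 is not a perfect cube, so h has no rational root, and a monic cubic with no rational root is irreducible), g is also irreducible (irreducibility is preserved under the substitution x → x - 3). Hence m_α(x) = x^3 - 9x^2 + 27x - 785.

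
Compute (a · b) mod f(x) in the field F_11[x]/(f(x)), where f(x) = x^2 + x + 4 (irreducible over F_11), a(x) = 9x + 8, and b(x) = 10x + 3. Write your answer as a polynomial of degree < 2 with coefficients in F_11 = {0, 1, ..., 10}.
a · b ≡ 6x + 5 (mod f(x))

Multiply in F_11[x]: a(x)·b(x) = (9x + 8)·(10x + 3) = 2x^2 + 8x + 2. This has degree ≥ 2, so divide by f(x) over F_11: 2x^2 + 8x + 2 = (2)·(x^2 + x + 4) + (6x + 5). Hence a·b ≡ 6x + 5 (mod f). (F_11[x]/(f) is a field with 11^2 = 121 elements since f is irreducible of degree 2.)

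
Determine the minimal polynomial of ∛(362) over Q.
m_α(x) = x^3 - 362

α satisfies α^3 = 362, so x^3 - 362 annihilates α. By the rational root test, a rational root p/q (in lowest terms) of x^3 - 362 would satisfy p^3 = 362 q^3, forcing q = 1 and p^3 = 362; but 362 is not a perfect cube, contradiction. A monic cubic over Q with no rational root is irreducible (any nontrivial factorization would include a linear factor). Hence x^3 - 362 is the minimal polynomial of α, and in particular [Q(α):Q] = 3.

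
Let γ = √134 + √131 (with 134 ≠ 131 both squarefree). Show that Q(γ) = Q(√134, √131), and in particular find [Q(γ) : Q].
[Q(γ) : Q] = 4 (equivalently, Q(γ) = Q(√134, √131))

Obviously Q(γ) ⊆ Q(√134, √131), and [Q(√134, √131):Q] = 4 (since 134, 131 are distinct squarefree integers > 1 with 17554 not a perfect square). To show equality we compute the minimal polynomial of γ. From γ = √134 + √131: γ^2 = 134 + 2√(17554) + 131 = 265 + 2√(17554), so γ^2 - 265 = 2√(17554); squaring, (γ^2 - 265)^2 = 4·17554, i.e. γ^4 - 530γ^2 + 70225 - 70216 = 0, i.e. γ^4 - 530γ^2 + 9 = 0. So γ is a root of x^4 - 530x^2 + 9. This polynomial is irreducible over Q: it has no rational root (each ±√134 ± √131 is irrational), and any factorization into two quadratics over Q would force √(17554) ∈ Q (pairing opposite roots) or √134, √131 ∈ Q (other pairings), all impossible. Hence [Q(γ):Q] = 4 = [Q(√134, √131):Q], so Q(γ) = Q(√134, √131).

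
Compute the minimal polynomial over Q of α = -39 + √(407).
m_α(x) = x^2 + 78x + 1114

From α + 39 = √(407), squaring gives (α + 39)^2 = 407, i.e. α^2 + 78α + 1521 = 407, so α^2 + 78α + 1114 = 0. The discriminant of x^2 + 78x + 1114 is (78)^2 - 4·(1114) = 6084 - 4456 = 1628, and 4·(407) is not a perfect square in Q since 407 is squarefree and ≠ 1. Hence x^2 + 78x + 1114 is irreducible over Q and is the minimal polynomial of α.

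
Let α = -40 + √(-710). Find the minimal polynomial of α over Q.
m_α(x) = x^2 + 80x + 2310

From α + 40 = √(-710), squaring gives (α + 40)^2 = -710, i.e. α^2 + 80α + 1600 = -710, so α^2 + 80α + 2310 = 0. The discriminant of x^2 + 80x + 2310 is (80)^2 - 4·(2310) = 6400 - 9240 = -2840, and 4·(-710) is not a perfect square in Q since -710 is squarefree and ≠ 1. Hence x^2 + 80x + 2310 is irreducible over Q and is the minimal polynomial of α.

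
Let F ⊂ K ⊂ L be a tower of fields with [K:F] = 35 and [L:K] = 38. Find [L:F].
[L:F] = 1330

The tower law says that for any tower of field extensions F ⊂ K ⊂ L with finite degrees, [L:F] = [L:K] · [K:F]. Here this gives [L:F] = 38 · 35 = 1330.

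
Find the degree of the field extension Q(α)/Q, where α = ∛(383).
[Q(α):Q] = 3

The minimal polynomial of α is x^3 - 383, irreducible over Q since 383 is not a perfect cube (so x^3 - 383 has no rational root). Hence [Q(α):Q] = deg(m_α) = 3.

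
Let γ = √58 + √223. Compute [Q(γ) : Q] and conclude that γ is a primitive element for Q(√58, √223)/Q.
[Q(γ) : Q] = 4 (equivalently, Q(γ) = Q(√58, √223))

Obviously Q(γ) ⊆ Q(√58, √223), and [Q(√58, √223):Q] = 4 (since 58, 223 are distinct squarefree integers > 1 with 12934 not a perfect square). To show equality we compute the minimal polynomial of γ. From γ = √58 + √223: γ^2 = 58 + 2√(12934) + 223 = 281 + 2√(12934), so γ^2 - 281 = 2√(12934); squaring, (γ^2 - 281)^2 = 4·12934, i.e. γ^4 - 562γ^2 + 78961 - 51736 = 0, i.e. γ^4 - 562γ^2 + 27225 = 0. So γ is a root of x^4 - 562x^2 + 27225. This polynomial is irreducible over Q: it has no rational root (each ±√58 ± √223 is irrational), and any factorization into two quadratics over Q would force √(12934) ∈ Q (pairing opposite roots) or √58, √223 ∈ Q (other pairings), all impossible. Hence [Q(γ):Q] = 4 = [Q(√58, √223):Q], so Q(γ) = Q(√58, √223).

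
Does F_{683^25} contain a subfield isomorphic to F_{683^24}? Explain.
No: F_{683^24} is not a subfield of F_{683^25}

F_{p^m} embeds in F_{p^n} iff m | n. Here 24 ∤ 25 (since 25 = 1·24 + 1 with remainder 1 ≠ 0), so F_{683^24} is not a subfield of F_{683^25}. Equivalently: if it were, the tower law would give 24 = [F_{683^24}:F_683] dividing [F_{683^25}:F_683] = 25, contradiction.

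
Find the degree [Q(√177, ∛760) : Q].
[Q(√177, ∛760) : Q] = 6

Let L = Q(√177, ∛760). Since Q(√177) ⊂ L and [Q(√177):Q] = 2, the tower law gives 2 | [L:Q]. Likewise Q(∛760) ⊂ L with [Q(∛760):Q] = 3 (because 760 is not a perfect cube), so 3 | [L:Q]. As gcd(2,3) = 1, [L:Q] is divisible by 6. Conversely L is generated over Q by √177 and ∛760, so [L:Q] ≤ 2·3 = 6. Therefore [Q(√177, ∛760) : Q] = 6.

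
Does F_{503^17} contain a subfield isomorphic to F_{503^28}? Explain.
No: F_{503^28} is not a subfield of F_{503^17}

F_{p^m} embeds in F_{p^n} iff m | n. Here 28 ∤ 17 (since 17 = 0·28 + 17 with remainder 17 ≠ 0), so F_{503^28} is not a subfield of F_{503^17}. Equivalently: if it were, the tower law would give 28 = [F_{503^28}:F_503] dividing [F_{503^17}:F_503] = 17, contradiction.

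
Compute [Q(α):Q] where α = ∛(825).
[Q(α):Q] = 3

The minimal polynomial of α is x^3 - 825, irreducible over Q since 825 is not a perfect cube (so x^3 - 825 has no rational root). Hence [Q(α):Q] = deg(m_α) = 3.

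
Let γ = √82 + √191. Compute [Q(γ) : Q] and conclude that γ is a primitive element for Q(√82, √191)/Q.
[Q(γ) : Q] = 4 (equivalently, Q(γ) = Q(√82, √191))

Obviously Q(γ) ⊆ Q(√82, √191), and [Q(√82, √191):Q] = 4 (since 82, 191 are distinct squarefree integers > 1 with 15662 not a perfect square). To show equality we compute the minimal polynomial of γ. From γ = √82 + √191: γ^2 = 82 + 2√(15662) + 191 = 273 + 2√(15662), so γ^2 - 273 = 2√(15662); squaring, (γ^2 - 273)^2 = 4·15662, i.e. γ^4 - 546γ^2 + 74529 - 62648 = 0, i.e. γ^4 - 546γ^2 + 11881 = 0. So γ is a root of x^4 - 546x^2 + 11881. This polynomial is irreducible over Q: it has no rational root (each ±√82 ± √191 is irrational), and any factorization into two quadratics over Q would force √(15662) ∈ Q (pairing opposite roots) or √82, √191 ∈ Q (other pairings), all impossible. Hence [Q(γ):Q] = 4 = [Q(√82, √191):Q], so Q(γ) = Q(√82, √191).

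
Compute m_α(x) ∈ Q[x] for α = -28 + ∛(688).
m_α(x) = x^3 + 84x^2 + 2352x + 21264

Set β = α + 28 = ∛(688), so β^3 = 688. Then (α + 28)^3 - 688 = 0, i.e. α is a root of g(x) = (x + 28)^3 - 688 = x^3 + 84x^2 + 2352x + 21264. Since g(x) = h(x + 28) where h(x) = x^3 - 688, and h is irreducible over Q (because 688 is not a perfect cube, so h has no rational root, and a monic cubic with no rational root is irreducible), g is also irreducible (irreducibility is preserved under the substitution x → x + 28). Hence m_α(x) = x^3 + 84x^2 + 2352x + 21264.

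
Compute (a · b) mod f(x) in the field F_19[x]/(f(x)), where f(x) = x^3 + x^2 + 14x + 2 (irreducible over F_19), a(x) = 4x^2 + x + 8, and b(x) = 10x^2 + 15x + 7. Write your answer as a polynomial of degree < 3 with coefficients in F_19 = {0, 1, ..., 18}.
a · b ≡ 8x^2 + 7x + 15 (mod f(x))

Multiply in F_19[x]: a(x)·b(x) = (4x^2 + x + 8)·(10x^2 + 15x + 7) = 2x^4 + 13x^3 + 9x^2 + 13x + 18. This has degree ≥ 3, so divide by f(x) over F_19: 2x^4 + 13x^3 + 9x^2 + 13x + 18 = (2x + 11)·(x^3 + x^2 + 14x + 2) + (8x^2 + 7x + 15). Hence a·b ≡ 8x^2 + 7x + 15 (mod f). (F_19[x]/(f) is a field with 19^3 = 6859 elements since f is irreducible of degree 3.)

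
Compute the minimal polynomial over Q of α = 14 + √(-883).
m_α(x) = x^2 - 28x + 1079

From α - 14 = √(-883), squaring gives (α - 14)^2 = -883, i.e. α^2 - 28α + 196 = -883, so α^2 - 28α + 1079 = 0. The discriminant of x^2 - 28x + 1079 is (-28)^2 - 4·(1079) = 784 - 4316 = -3532, and 4·(-883) is not a perfect square in Q since -883 is squarefree and ≠ 1. Hence x^2 - 28x + 1079 is irreducible over Q and is the minimal polynomial of α.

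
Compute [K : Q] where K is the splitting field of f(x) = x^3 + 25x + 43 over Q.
[K : Q] = 6

By the rational root test, any rational root of the monic integer polynomial f(x) = x^3 + 25x + 43 must be an integer dividing the constant term 43, i.e. one of ±{1, 43}. Evaluating: f(1) = 69, f(-1) = 17, f(43) = 80625, f(-43) = -80539; none is 0, so f has no rational root and is therefore irreducible over Q (a cubic with no linear factor over a field is irreducible). For an irreducible cubic, the Galois group is A_3 or S_3 according as the discriminant disc(f) = -4a^3 - 27b^2 = -4·(25)^3 - 27·(43)^2 = -112423 is or is not a square in Q. Here disc(f) = -112423 is not a perfect square in Q, so the Galois group of f over Q is not contained in A_3 and must be all of S_3. The splitting field has degree |S_3| = 6 over Q, so [K : Q] = 6.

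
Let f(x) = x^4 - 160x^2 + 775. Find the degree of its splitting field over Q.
[K : Q] = 4

Solving the quadratic in x^2: x^2 = (160 ± √(160^2 - 4·775))/2 = (160 ± √22500)/2 = (160 ± 150)/2, giving x^2 = 155 or x^2 = 5. So f(x) = (x^2 - 155)(x^2 - 5) and the roots of f are ±√155, ±√5. Hence the splitting field is K = Q(√155, √5). Since 155 and 5 are distinct squarefree integers > 1, their product 775 is not a perfect square, so √5 ∉ Q(√155). By the tower law [K:Q] = [Q(√155,√5):Q(√155)] · [Q(√155):Q] = 2 · 2 = 4.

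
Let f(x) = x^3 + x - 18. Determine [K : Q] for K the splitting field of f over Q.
[K : Q] = 6

By the rational root test, any rational root of the monic integer polynomial f(x) = x^3 + x - 18 must be an integer dividing the constant term -18, i.e. one of ±{1, 2, 3, 6, 9, 18}. Evaluating: f(1) = -16, f(-1) = -20, f(2) = -8, f(-2) = -28, f(3) = 12, f(-3) = -48, f(6) = 204, f(-6) = -240, f(9) = 720, f(-9) = -756, f(18) = 5832, f(-18) = -5868; none is 0, so f has no rational root and is therefore irreducible over Q (a cubic with no linear factor over a field is irreducible). For an irreducible cubic, the Galois group is A_3 or S_3 according as the discriminant disc(f) = -4a^3 - 27b^2 = -4·(1)^3 - 27·(-18)^2 = -8752 is or is not a square in Q. Here disc(f) = -8752 is not a perfect square in Q, so the Galois group of f over Q is not contained in A_3 and must be all of S_3. The splitting field has degree |S_3| = 6 over Q, so [K : Q] = 6.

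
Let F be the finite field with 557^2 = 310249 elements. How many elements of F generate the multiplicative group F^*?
There are φ(310248) = 99360 primitive elements

F_q^* is cyclic of order q - 1 = 310248. A cyclic group of order m has exactly φ(m) generators. Here m = 310248 = 2^3 · 3^2 · 31 · 139, so the number of primitive elements is φ(310248) = 99360.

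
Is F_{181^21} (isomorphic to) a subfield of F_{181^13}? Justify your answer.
No: F_{181^21} is not a subfield of F_{181^13}

F_{p^m} embeds in F_{p^n} iff m | n. Here 21 ∤ 13 (since 13 = 0·21 + 13 with remainder 13 ≠ 0), so F_{181^21} is not a subfield of F_{181^13}. Equivalently: if it were, the tower law would give 21 = [F_{181^21}:F_181] dividing [F_{181^13}:F_181] = 13, contradiction.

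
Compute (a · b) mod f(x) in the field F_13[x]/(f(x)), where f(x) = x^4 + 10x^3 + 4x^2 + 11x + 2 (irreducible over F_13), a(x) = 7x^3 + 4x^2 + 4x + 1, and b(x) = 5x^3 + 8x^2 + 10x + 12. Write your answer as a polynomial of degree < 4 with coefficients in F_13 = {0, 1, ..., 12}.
a · b ≡ 3x^3 + 4x^2 + 5x + 2 (mod f(x))

Multiply in F_13[x]: a(x)·b(x) = (7x^3 + 4x^2 + 4x + 1)·(5x^3 + 8x^2 + 10x + 12) = 9x^6 + 11x^5 + 5x^4 + 5x^3 + 5x^2 + 6x + 12. This has degree ≥ 4, so divide by f(x) over F_13: 9x^6 + 11x^5 + 5x^4 + 5x^3 + 5x^2 + 6x + 12 = (9x^2 + 12x + 5)·(x^4 + 10x^3 + 4x^2 + 11x + 2) + (3x^3 + 4x^2 + 5x + 2). Hence a·b ≡ 3x^3 + 4x^2 + 5x + 2 (mod f). (F_13[x]/(f) is a field with 13^4 = 28561 elements since f is irreducible of degree 4.)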